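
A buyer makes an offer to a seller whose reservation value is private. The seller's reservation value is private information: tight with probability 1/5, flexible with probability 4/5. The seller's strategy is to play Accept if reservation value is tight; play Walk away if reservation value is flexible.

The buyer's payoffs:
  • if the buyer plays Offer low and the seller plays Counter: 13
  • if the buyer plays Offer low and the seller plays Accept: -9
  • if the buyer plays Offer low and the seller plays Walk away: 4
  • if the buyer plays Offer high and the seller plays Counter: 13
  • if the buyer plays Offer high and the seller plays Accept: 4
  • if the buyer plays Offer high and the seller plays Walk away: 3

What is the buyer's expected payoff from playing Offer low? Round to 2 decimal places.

1.40

Take the expectation over the seller's reservation value, weighting each type's action by its prior probability.
E[Offer low] = 1/5·(-9) + 4/5·4 = (-9/5) + 16/5 = 7/5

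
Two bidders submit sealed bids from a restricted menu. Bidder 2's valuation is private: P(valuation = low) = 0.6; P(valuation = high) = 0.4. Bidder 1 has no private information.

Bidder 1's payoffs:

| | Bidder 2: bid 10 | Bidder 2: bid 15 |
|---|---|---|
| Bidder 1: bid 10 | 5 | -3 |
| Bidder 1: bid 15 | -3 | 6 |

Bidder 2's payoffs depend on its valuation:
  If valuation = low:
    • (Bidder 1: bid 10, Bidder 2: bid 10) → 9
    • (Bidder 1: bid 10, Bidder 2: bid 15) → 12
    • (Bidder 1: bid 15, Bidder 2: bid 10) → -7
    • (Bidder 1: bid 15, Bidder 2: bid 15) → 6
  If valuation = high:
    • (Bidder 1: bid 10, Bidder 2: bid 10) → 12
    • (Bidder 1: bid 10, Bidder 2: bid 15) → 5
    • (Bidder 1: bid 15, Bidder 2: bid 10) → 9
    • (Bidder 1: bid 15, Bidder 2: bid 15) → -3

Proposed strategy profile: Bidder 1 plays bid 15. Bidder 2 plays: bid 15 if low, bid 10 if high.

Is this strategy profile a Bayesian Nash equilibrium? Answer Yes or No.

Yes

A profile is a BNE iff every type of every player is best-responding given beliefs about the other side.
Bidder 1 plays bid 15: E[bid 15] = 0.6·(6) + 0.4·(-3) = 2.4; E[bid 10] = 0.2. Best-responding. ✓
Bidder 2 (valuation low), facing bid 15: bid 10 gives -7, bid 15 gives 6. Proposed bid 15 is best. ✓
Bidder 2 (valuation high), facing bid 15: bid 10 gives 9, bid 15 gives -3. Proposed bid 10 is best. ✓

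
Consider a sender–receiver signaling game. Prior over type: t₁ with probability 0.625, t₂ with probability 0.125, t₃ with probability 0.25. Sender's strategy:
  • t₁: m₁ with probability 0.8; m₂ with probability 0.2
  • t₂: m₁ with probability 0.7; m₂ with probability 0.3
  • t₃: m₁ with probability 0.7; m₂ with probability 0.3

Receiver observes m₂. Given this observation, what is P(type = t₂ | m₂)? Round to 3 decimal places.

P(m₂) = 0.625·0.2 + 0.125·0.3 + 0.25·0.3 = 0.2375
P(t₂ | m₂) = (0.125·0.3) / 0.2375 = 0.0375 / 0.2375 = 0.157895

0.158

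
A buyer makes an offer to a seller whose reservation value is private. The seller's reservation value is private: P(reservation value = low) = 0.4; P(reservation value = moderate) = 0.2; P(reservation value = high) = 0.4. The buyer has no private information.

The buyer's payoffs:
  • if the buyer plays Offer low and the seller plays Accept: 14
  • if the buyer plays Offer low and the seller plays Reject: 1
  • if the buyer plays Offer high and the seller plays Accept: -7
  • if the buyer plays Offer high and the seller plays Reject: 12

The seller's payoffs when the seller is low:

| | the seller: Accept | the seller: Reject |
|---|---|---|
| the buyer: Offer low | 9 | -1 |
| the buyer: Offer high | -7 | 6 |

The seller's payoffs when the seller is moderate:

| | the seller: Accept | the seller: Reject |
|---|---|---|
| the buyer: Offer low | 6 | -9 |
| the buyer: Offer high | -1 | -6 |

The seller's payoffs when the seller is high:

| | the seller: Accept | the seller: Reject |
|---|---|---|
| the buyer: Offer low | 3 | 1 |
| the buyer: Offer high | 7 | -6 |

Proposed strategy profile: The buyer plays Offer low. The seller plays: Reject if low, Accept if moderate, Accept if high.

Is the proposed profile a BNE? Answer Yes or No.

The buyer plays Offer low: E[Offer low] = 0.4·(1) + 0.2·(14) + 0.4·(14) = 8.8; E[Offer high] = 0.6. Best-responding. ✓
The seller (reservation value low), facing Offer low: Accept gives 9, Reject gives -1. Proposed Reject is not best — profitable deviation exists. ✗
The seller (reservation value moderate), facing Offer low: Accept gives 6, Reject gives -9. Proposed Accept is best. ✓
The seller (reservation value high), facing Offer low: Accept gives 3, Reject gives 1. Proposed Accept is best. ✓

No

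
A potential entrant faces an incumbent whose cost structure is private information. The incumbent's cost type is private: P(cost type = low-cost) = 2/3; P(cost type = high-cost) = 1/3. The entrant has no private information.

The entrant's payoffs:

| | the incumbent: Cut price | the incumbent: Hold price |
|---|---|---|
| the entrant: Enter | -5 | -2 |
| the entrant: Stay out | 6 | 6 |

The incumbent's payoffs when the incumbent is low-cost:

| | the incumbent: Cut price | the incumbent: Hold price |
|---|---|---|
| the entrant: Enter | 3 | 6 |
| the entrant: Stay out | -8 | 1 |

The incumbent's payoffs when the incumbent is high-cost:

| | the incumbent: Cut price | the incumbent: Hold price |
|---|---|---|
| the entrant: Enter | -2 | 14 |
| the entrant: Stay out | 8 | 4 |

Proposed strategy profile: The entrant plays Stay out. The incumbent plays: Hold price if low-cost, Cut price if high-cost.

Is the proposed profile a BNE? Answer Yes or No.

The entrant plays Stay out: E[Stay out] = 2/3·(6) + 1/3·(6) = 6; E[Enter] = -3. Best-responding. ✓
The incumbent (cost type low-cost), facing Stay out: Cut price gives -8, Hold price gives 1. Proposed Hold price is best. ✓
The incumbent (cost type high-cost), facing Stay out: Cut price gives 8, Hold price gives 4. Proposed Cut price is best. ✓

Yes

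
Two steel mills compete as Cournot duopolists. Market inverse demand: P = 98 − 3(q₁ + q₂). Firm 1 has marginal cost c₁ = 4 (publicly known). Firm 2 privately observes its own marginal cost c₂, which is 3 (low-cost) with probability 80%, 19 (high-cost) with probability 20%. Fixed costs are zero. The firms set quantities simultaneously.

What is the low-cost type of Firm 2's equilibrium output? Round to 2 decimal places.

10.49

Type-c best response for Firm 2: q₂(c) = (98 − c)/6 − q₁/2.
Firm 1 maximizes expected profit; its first-order condition is 98 − 6q₁ − 3E[q₂] − 4 = 0.
Substituting E[q₂] and solving: E[c₂] = 6.2, so q₁ = (98 − 2·4 + 6.2)/9 = 10.6889.
q₂(low-cost) = (98 − 3 − 3·10.6889)/6 = 10.4889.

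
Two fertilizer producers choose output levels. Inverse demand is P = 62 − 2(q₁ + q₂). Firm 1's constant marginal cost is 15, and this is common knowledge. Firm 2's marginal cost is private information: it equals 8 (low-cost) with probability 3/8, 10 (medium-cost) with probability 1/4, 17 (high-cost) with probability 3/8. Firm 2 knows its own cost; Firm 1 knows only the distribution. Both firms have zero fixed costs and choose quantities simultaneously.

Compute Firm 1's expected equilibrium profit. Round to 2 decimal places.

106.95

Each type of Firm 2 best-responds to q₁; Firm 1 best-responds to the expected q₂ over Firm 2's types.
Firm 2 with cost c maximizes (62 − 2(q₁+q₂) − c)·q₂, giving q₂(c) = (62 − c − 2q₁)/4.
E[c₂] = 3/8·8 + 1/4·10 + 3/8·17 = 11.875
Firm 1's FOC against E[q₂] yields q₁ = (62 − 2·15 + E[c₂])/6 = (62 − 30 + 11.875)/6 = 7.3125.
E[P] = 62 − 2·(q₁ + E[q₂]) = 29.625; Firm 1's expected profit = (E[P] − 15)·q₁ = (29.625 − 15)·7.3125 = 106.945.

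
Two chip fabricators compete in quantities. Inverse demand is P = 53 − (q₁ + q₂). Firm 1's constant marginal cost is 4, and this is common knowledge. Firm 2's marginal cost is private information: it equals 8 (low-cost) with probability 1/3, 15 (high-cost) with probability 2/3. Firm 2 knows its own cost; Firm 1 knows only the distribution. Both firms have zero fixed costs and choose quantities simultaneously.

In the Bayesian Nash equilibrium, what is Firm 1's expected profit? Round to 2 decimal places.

Firm 2 with cost c maximizes (53 − (q₁+q₂) − c)·q₂, giving q₂(c) = (53 − c − q₁)/2.
E[c₂] = 1/3·8 + 2/3·15 = 12.6667
Firm 1's FOC against E[q₂] yields q₁ = (53 − 2·4 + E[c₂])/3 = (53 − 8 + 12.6667)/3 = 19.2222.
E[P] = 53 − (q₁ + E[q₂]) = 23.2222; Firm 1's expected profit = (E[P] − 4)·q₁ = (23.2222 − 4)·19.2222 = 369.494.

369.49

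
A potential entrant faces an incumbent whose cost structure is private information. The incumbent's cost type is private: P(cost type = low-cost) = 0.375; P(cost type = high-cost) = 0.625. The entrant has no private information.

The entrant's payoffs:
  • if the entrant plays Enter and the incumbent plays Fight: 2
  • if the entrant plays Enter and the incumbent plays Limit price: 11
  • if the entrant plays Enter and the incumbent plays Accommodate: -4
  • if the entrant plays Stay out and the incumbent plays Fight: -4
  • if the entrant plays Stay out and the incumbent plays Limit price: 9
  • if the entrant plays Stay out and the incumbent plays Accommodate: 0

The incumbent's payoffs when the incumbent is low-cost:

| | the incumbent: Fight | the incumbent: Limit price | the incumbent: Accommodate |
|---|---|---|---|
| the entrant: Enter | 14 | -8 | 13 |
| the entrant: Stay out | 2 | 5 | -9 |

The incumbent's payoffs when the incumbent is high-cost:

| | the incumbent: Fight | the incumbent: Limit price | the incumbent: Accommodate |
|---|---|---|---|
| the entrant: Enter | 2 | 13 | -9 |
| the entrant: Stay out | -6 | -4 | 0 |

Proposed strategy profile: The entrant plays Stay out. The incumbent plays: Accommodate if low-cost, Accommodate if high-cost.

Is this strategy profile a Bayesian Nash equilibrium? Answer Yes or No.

No

A profile is a BNE iff every type of every player is best-responding given beliefs about the other side.
The entrant plays Stay out: E[Stay out] = 0.375·(0) + 0.625·(0) = 0; E[Enter] = -4. Best-responding. ✓
The incumbent (cost type low-cost), facing Stay out: Fight gives 2, Limit price gives 5, Accommodate gives -9. Proposed Accommodate is not best — profitable deviation exists. ✗
The incumbent (cost type high-cost), facing Stay out: Fight gives -6, Limit price gives -4, Accommodate gives 0. Proposed Accommodate is best. ✓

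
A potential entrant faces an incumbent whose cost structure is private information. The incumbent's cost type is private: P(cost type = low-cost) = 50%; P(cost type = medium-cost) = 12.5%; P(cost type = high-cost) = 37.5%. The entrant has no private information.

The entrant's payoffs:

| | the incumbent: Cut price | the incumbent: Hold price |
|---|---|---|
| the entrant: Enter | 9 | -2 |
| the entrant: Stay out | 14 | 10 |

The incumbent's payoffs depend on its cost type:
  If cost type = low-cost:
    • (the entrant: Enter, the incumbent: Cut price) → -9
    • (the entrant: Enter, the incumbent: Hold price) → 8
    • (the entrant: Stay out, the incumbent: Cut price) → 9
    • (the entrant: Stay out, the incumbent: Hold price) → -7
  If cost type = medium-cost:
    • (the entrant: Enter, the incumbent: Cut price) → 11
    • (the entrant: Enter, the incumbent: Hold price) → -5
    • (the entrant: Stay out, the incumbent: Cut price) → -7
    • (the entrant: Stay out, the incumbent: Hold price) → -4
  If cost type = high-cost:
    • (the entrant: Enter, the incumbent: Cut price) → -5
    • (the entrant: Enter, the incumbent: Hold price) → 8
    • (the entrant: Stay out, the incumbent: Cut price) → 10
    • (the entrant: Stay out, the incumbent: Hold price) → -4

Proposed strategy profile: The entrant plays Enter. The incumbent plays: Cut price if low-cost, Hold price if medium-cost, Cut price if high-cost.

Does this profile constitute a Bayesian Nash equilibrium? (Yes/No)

No

The entrant plays Enter: E[Enter] = 0.5·(9) + 0.125·(-2) + 0.375·(9) = 7.625; E[Stay out] = 13.5. Not best-responding. ✗
The incumbent (cost type low-cost), facing Enter: Cut price gives -9, Hold price gives 8. Proposed Cut price is not best — profitable deviation exists. ✗
The incumbent (cost type medium-cost), facing Enter: Cut price gives 11, Hold price gives -5. Proposed Hold price is not best — profitable deviation exists. ✗
The incumbent (cost type high-cost), facing Enter: Cut price gives -5, Hold price gives 8. Proposed Cut price is not best — profitable deviation exists. ✗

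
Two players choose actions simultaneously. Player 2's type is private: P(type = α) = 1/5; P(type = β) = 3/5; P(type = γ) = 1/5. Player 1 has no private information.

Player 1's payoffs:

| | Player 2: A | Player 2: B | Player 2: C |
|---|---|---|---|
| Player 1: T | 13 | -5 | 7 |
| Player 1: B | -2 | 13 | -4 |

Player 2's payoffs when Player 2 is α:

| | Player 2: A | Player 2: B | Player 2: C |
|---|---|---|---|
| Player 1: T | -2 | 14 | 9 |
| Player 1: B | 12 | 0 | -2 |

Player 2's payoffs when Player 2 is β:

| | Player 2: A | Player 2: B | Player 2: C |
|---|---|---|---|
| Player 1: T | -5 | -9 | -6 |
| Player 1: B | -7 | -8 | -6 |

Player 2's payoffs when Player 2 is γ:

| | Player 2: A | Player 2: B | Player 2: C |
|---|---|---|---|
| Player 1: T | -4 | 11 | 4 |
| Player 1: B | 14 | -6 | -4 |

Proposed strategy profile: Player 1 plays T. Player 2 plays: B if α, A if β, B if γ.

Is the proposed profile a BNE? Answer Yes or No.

Player 1 plays T: E[T] = 1/5·(-5) + 3/5·(13) + 1/5·(-5) = 29/5; E[B] = 4. Best-responding. ✓
Player 2 (type α), facing T: A gives -2, B gives 14, C gives 9. Proposed B is best. ✓
Player 2 (type β), facing T: A gives -5, B gives -9, C gives -6. Proposed A is best. ✓
Player 2 (type γ), facing T: A gives -4, B gives 11, C gives 4. Proposed B is best. ✓

Yes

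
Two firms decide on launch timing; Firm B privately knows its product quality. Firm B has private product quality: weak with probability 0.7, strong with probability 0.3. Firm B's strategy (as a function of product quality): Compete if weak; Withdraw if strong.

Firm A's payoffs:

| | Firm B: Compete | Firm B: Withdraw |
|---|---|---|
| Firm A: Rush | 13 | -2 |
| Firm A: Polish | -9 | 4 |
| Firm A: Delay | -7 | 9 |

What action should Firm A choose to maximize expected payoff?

Rush

E[Rush] = 0.7·(13) + 0.3·(-2) = 8.5
E[Polish] = 0.7·(-9) + 0.3·(4) = -5.1
E[Delay] = 0.7·(-7) + 0.3·(9) = -2.2
Best response: Rush (8.5 is the largest).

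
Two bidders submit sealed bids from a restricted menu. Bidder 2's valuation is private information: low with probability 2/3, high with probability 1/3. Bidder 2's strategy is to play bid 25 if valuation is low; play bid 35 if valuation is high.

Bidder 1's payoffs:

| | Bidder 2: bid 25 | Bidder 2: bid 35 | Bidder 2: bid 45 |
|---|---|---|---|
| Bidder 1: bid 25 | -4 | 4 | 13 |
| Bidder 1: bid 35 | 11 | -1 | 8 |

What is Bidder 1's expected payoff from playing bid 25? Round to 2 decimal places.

E[bid 25] = 2/3·(-4) + 1/3·4 = (-8/3) + 4/3 = -4/3

-1.33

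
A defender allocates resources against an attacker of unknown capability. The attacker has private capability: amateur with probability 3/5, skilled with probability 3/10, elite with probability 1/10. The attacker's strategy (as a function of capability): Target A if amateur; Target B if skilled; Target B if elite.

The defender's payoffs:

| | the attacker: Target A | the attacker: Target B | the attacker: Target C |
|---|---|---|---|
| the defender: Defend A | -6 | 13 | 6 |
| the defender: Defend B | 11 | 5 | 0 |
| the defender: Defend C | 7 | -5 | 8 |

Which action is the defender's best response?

Compute the defender's expected payoff for each action, taking the expectation over the attacker's type.
E[Defend A] = 3/5·(-6) + 3/10·(13) + 1/10·(13) = 8/5
E[Defend B] = 3/5·(11) + 3/10·(5) + 1/10·(5) = 43/5
E[Defend C] = 3/5·(7) + 3/10·(-5) + 1/10·(-5) = 11/5
Best response: Defend B (43/5 is the largest).

Defend B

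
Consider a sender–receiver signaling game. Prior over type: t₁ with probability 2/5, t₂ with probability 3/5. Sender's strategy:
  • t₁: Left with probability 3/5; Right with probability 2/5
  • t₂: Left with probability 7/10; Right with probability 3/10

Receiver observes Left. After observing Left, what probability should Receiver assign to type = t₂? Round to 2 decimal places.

0.64

P(Left) = (2/5)·(3/5) + (3/5)·(7/10) = 33/50
P(t₂ | Left) = ((3/5)·(7/10)) / (33/50) = (21/50) / (33/50) = 7/11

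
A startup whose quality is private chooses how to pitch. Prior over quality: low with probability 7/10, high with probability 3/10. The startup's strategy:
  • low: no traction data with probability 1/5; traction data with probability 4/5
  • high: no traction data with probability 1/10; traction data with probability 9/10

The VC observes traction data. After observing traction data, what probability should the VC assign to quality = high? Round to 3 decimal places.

Apply Bayes' rule using the sender's strategy as the likelihood.
P(traction data) = (7/10)·(4/5) + (3/10)·(9/10) = 83/100
P(high | traction data) = ((3/10)·(9/10)) / (83/100) = (27/100) / (83/100) = 27/83

0.325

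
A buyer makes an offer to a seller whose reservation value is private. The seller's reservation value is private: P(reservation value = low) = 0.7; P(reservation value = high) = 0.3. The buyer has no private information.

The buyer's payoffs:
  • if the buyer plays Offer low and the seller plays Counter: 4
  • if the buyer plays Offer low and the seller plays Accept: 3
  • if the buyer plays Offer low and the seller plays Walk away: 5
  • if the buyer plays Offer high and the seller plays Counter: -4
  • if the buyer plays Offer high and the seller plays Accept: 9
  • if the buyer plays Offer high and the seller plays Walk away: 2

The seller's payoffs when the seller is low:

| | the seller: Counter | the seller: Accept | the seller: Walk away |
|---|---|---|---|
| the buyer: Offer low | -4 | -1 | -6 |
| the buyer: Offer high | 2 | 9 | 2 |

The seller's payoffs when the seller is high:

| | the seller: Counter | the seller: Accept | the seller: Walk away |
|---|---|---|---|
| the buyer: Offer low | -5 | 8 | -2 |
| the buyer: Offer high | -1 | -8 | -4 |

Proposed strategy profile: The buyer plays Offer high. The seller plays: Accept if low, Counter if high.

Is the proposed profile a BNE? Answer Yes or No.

A profile is a BNE iff every type of every player is best-responding given beliefs about the other side.
The buyer plays Offer high: E[Offer high] = 0.7·(9) + 0.3·(-4) = 5.1; E[Offer low] = 3.3. Best-responding. ✓
The seller (reservation value low), facing Offer high: Counter gives 2, Accept gives 9, Walk away gives 2. Proposed Accept is best. ✓
The seller (reservation value high), facing Offer high: Counter gives -1, Accept gives -8, Walk away gives -4. Proposed Counter is best. ✓

Yes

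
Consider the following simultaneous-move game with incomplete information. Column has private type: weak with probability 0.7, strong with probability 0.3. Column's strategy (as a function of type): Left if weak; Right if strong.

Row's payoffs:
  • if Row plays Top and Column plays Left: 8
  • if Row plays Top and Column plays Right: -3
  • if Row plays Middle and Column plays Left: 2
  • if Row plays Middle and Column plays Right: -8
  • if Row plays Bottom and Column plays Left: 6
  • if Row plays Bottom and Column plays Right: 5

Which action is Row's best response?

Bottom

E[Top] = 0.7·(8) + 0.3·(-3) = 4.7
E[Middle] = 0.7·(2) + 0.3·(-8) = -1
E[Bottom] = 0.7·(6) + 0.3·(5) = 5.7
Best response: Bottom (5.7 is the largest).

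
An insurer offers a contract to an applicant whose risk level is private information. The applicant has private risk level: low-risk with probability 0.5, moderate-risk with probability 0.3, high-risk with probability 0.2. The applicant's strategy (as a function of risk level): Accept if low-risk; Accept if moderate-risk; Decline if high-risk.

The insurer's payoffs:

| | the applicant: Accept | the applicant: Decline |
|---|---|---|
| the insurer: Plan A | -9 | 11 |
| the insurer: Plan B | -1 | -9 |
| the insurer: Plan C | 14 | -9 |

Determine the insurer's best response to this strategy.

Plan C

E[Plan A] = 0.5·(-9) + 0.3·(-9) + 0.2·(11) = -5
E[Plan B] = 0.5·(-1) + 0.3·(-1) + 0.2·(-9) = -2.6
E[Plan C] = 0.5·(14) + 0.3·(14) + 0.2·(-9) = 9.4
Best response: Plan C (9.4 is the largest).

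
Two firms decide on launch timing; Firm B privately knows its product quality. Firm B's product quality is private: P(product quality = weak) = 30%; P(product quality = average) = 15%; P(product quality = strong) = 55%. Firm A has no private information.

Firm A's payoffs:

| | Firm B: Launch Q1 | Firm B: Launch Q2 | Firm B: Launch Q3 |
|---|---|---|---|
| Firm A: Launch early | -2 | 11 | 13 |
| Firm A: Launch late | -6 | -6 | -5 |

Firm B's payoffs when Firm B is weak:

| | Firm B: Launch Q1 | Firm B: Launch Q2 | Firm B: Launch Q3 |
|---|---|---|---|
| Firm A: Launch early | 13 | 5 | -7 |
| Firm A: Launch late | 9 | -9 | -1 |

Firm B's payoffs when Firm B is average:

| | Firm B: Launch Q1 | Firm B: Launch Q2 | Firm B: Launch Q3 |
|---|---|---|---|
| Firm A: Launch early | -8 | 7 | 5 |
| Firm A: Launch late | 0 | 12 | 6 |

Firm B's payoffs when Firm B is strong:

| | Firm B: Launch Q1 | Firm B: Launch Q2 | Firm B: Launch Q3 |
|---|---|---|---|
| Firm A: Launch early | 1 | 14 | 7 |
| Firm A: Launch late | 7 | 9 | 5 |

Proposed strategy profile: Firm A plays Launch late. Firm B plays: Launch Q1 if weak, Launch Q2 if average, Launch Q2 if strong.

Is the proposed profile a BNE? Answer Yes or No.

No

Firm A plays Launch late: E[Launch late] = 0.3·(-6) + 0.15·(-6) + 0.55·(-6) = -6; E[Launch early] = 7.1. Not best-responding. ✗
Firm B (product quality weak), facing Launch late: Launch Q1 gives 9, Launch Q2 gives -9, Launch Q3 gives -1. Proposed Launch Q1 is best. ✓
Firm B (product quality average), facing Launch late: Launch Q1 gives 0, Launch Q2 gives 12, Launch Q3 gives 6. Proposed Launch Q2 is best. ✓
Firm B (product quality strong), facing Launch late: Launch Q1 gives 7, Launch Q2 gives 9, Launch Q3 gives 5. Proposed Launch Q2 is best. ✓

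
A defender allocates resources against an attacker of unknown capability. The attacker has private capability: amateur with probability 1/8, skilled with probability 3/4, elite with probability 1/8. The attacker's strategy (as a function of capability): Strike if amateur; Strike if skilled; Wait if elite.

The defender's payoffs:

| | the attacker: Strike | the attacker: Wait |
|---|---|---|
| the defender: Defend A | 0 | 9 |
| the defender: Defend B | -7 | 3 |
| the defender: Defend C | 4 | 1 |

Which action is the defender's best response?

E[Defend A] = 1/8·(0) + 3/4·(0) + 1/8·(9) = 9/8
E[Defend B] = 1/8·(-7) + 3/4·(-7) + 1/8·(3) = -23/4
E[Defend C] = 1/8·(4) + 3/4·(4) + 1/8·(1) = 29/8
Best response: Defend C (29/8 is the largest).

Defend C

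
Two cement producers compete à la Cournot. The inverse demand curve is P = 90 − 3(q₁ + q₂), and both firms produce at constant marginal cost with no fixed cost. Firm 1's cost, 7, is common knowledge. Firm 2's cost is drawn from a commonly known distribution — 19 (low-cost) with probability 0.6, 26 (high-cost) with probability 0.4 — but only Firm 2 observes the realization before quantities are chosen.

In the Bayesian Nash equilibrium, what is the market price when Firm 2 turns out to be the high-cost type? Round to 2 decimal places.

Each type of Firm 2 best-responds to q₁; Firm 1 best-responds to the expected q₂ over Firm 2's types.
Firm 2 with cost c maximizes (90 − 3(q₁+q₂) − c)·q₂, giving q₂(c) = (90 − c − 3q₁)/6.
E[c₂] = 0.6·19 + 0.4·26 = 21.8
Firm 1's FOC against E[q₂] yields q₁ = (90 − 2·7 + E[c₂])/9 = (90 − 14 + 21.8)/9 = 10.8667.
q₂(high-cost) = 5.23333, so P = 90 − 3·(10.8667 + 5.23333) = 41.7.

41.70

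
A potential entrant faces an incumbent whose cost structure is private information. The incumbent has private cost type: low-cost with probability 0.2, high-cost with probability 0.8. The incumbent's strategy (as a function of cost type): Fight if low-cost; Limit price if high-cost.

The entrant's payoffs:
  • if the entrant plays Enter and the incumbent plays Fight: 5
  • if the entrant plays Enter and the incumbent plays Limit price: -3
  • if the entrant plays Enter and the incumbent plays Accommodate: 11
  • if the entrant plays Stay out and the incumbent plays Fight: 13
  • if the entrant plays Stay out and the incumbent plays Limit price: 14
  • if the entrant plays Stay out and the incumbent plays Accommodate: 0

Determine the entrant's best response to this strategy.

Stay out

E[Enter] = 0.2·(5) + 0.8·(-3) = -1.4
E[Stay out] = 0.2·(13) + 0.8·(14) = 13.8
Best response: Stay out (13.8 is the largest).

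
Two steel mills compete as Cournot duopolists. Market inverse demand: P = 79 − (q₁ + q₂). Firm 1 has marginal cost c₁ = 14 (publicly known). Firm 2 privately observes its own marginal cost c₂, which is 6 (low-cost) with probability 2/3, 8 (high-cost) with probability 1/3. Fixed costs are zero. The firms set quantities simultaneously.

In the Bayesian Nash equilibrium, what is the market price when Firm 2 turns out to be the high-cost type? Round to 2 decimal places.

Type-c best response for Firm 2: q₂(c) = (79 − c)/2 − q₁/2.
Firm 1 maximizes expected profit; its first-order condition is 79 − 2q₁ − E[q₂] − 14 = 0.
Substituting E[q₂] and solving: E[c₂] = 6.66667, so q₁ = (79 − 2·14 + 6.66667)/3 = 19.2222.
q₂(high-cost) = 25.8889, so P = 79 − (19.2222 + 25.8889) = 33.8889.

33.89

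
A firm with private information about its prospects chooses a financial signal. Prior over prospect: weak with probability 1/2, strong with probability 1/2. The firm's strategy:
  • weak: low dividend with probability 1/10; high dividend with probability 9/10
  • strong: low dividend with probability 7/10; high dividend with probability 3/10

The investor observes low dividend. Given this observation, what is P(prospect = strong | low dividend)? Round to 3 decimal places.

P(low dividend) = (1/2)·(1/10) + (1/2)·(7/10) = 2/5
P(strong | low dividend) = ((1/2)·(7/10)) / (2/5) = (7/20) / (2/5) = 7/8

0.875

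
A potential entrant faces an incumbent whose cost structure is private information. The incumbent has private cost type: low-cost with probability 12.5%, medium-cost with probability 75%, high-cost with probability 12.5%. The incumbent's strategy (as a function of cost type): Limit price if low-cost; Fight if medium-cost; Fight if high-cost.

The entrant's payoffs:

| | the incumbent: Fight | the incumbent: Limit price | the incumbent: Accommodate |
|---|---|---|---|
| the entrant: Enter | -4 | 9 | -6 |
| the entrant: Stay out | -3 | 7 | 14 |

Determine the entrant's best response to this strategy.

Stay out

E[Enter] = 0.125·(9) + 0.75·(-4) + 0.125·(-4) = -2.375
E[Stay out] = 0.125·(7) + 0.75·(-3) + 0.125·(-3) = -1.75
Best response: Stay out (-1.75 is the largest).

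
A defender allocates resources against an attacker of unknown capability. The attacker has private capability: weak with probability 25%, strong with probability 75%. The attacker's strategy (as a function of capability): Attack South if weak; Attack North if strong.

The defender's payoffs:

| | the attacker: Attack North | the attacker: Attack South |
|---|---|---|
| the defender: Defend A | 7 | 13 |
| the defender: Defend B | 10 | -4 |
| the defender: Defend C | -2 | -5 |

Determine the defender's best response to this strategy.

E[Defend A] = 0.25·(13) + 0.75·(7) = 8.5
E[Defend B] = 0.25·(-4) + 0.75·(10) = 6.5
E[Defend C] = 0.25·(-5) + 0.75·(-2) = -2.75
Best response: Defend A (8.5 is the largest).

Defend A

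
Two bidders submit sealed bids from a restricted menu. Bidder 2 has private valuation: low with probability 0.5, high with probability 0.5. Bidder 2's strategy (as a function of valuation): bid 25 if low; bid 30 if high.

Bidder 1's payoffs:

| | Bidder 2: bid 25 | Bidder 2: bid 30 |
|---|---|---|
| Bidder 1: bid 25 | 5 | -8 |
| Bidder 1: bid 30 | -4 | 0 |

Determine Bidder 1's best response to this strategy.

bid 25

E[bid 25] = 0.5·(5) + 0.5·(-8) = -1.5
E[bid 30] = 0.5·(-4) + 0.5·(0) = -2
Best response: bid 25 (-1.5 is the largest).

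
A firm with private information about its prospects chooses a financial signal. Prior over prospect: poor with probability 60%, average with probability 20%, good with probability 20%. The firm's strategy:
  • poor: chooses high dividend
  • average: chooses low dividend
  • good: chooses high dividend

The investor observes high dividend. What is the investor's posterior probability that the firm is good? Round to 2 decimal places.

P(high dividend) = 0.6·1 + 0.2·0 + 0.2·1 = 0.8
P(good | high dividend) = (0.2·1) / 0.8 = 0.2 / 0.8 = 0.25

0.25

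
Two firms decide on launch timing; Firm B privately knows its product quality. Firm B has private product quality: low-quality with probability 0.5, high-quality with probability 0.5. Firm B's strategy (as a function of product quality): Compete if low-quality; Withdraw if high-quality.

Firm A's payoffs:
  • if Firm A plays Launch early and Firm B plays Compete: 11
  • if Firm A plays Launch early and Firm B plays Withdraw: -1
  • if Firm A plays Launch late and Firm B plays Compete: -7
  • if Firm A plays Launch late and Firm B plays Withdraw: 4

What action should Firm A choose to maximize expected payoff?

E[Launch early] = 0.5·(11) + 0.5·(-1) = 5
E[Launch late] = 0.5·(-7) + 0.5·(4) = -1.5
Best response: Launch early (5 is the largest).

Launch early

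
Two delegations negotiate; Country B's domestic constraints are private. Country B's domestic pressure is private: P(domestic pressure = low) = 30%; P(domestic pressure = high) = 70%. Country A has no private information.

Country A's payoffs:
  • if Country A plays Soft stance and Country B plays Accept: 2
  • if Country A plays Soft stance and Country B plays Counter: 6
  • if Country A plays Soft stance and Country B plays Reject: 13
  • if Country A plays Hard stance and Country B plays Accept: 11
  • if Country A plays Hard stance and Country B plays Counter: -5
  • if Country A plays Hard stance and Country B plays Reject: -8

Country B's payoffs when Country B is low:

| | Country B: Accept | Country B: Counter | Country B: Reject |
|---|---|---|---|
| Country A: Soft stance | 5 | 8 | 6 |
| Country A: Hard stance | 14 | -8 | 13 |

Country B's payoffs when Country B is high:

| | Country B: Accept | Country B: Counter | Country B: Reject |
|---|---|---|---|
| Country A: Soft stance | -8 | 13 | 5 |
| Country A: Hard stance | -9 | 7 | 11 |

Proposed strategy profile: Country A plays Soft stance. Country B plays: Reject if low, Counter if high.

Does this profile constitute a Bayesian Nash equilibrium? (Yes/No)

A profile is a BNE iff every type of every player is best-responding given beliefs about the other side.
Country A plays Soft stance: E[Soft stance] = 0.3·(13) + 0.7·(6) = 8.1; E[Hard stance] = -5.9. Best-responding. ✓
Country B (domestic pressure low), facing Soft stance: Accept gives 5, Counter gives 8, Reject gives 6. Proposed Reject is not best — profitable deviation exists. ✗
Country B (domestic pressure high), facing Soft stance: Accept gives -8, Counter gives 13, Reject gives 5. Proposed Counter is best. ✓

No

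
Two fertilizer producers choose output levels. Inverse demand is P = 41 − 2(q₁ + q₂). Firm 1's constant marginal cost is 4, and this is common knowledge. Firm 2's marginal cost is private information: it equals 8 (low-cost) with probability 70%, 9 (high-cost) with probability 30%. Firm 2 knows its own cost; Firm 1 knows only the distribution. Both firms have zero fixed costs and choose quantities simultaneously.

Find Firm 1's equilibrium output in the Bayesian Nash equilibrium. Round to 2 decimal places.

Type-c best response for Firm 2: q₂(c) = (41 − c)/4 − q₁/2.
Firm 1 maximizes expected profit; its first-order condition is 41 − 4q₁ − 2E[q₂] − 4 = 0.
Substituting E[q₂] and solving: E[c₂] = 8.3, so q₁ = (41 − 2·4 + 8.3)/6 = 6.88333.

6.88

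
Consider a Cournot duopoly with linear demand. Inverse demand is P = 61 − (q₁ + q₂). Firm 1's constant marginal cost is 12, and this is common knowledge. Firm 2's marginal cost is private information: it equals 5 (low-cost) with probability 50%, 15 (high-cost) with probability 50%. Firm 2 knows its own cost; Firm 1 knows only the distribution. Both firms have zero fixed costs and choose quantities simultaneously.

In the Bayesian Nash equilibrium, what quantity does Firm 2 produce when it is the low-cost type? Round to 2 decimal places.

Type-c best response for Firm 2: q₂(c) = (61 − c)/2 − q₁/2.
Firm 1 maximizes expected profit; its first-order condition is 61 − 2q₁ − E[q₂] − 12 = 0.
Substituting E[q₂] and solving: E[c₂] = 10, so q₁ = (61 − 2·12 + 10)/3 = 15.6667.
q₂(low-cost) = (61 − 5 − 15.6667)/2 = 20.1667.

20.17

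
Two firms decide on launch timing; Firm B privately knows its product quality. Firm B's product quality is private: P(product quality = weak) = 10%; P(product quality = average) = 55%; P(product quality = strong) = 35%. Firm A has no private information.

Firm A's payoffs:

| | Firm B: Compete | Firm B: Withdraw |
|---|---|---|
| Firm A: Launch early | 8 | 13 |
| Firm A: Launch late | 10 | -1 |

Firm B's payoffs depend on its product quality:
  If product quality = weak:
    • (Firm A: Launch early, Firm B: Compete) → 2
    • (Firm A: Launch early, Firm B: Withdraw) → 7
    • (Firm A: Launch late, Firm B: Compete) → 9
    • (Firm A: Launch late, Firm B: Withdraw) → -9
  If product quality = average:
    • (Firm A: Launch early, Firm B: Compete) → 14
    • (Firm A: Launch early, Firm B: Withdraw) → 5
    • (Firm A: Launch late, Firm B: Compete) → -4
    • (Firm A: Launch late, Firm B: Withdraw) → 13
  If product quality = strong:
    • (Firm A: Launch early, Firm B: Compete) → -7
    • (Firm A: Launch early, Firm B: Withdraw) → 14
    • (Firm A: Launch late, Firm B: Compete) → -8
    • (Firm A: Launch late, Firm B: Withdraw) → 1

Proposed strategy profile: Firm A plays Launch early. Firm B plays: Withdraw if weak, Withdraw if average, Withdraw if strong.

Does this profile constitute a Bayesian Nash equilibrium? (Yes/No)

No

Firm A plays Launch early: E[Launch early] = 0.1·(13) + 0.55·(13) + 0.35·(13) = 13; E[Launch late] = -1. Best-responding. ✓
Firm B (product quality weak), facing Launch early: Compete gives 2, Withdraw gives 7. Proposed Withdraw is best. ✓
Firm B (product quality average), facing Launch early: Compete gives 14, Withdraw gives 5. Proposed Withdraw is not best — profitable deviation exists. ✗
Firm B (product quality strong), facing Launch early: Compete gives -7, Withdraw gives 14. Proposed Withdraw is best. ✓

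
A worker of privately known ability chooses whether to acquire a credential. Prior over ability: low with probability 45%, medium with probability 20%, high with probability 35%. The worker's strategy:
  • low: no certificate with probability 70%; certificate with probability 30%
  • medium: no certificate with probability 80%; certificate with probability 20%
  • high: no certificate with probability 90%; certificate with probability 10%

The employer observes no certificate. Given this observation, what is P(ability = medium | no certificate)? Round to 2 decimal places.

Apply Bayes' rule using the sender's strategy as the likelihood.
P(no certificate) = 0.45·0.7 + 0.2·0.8 + 0.35·0.9 = 0.79
P(medium | no certificate) = (0.2·0.8) / 0.79 = 0.16 / 0.79 = 0.202532

0.20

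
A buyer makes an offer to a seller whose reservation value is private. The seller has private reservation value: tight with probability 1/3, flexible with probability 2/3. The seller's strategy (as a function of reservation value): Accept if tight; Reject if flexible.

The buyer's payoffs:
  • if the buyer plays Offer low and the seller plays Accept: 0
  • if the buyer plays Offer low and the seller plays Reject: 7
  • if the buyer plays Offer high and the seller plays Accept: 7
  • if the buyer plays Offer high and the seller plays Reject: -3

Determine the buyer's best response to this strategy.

Offer low

Compute the buyer's expected payoff for each action, taking the expectation over the seller's type.
E[Offer low] = 1/3·(0) + 2/3·(7) = 14/3
E[Offer high] = 1/3·(7) + 2/3·(-3) = 1/3
Best response: Offer low (14/3 is the largest).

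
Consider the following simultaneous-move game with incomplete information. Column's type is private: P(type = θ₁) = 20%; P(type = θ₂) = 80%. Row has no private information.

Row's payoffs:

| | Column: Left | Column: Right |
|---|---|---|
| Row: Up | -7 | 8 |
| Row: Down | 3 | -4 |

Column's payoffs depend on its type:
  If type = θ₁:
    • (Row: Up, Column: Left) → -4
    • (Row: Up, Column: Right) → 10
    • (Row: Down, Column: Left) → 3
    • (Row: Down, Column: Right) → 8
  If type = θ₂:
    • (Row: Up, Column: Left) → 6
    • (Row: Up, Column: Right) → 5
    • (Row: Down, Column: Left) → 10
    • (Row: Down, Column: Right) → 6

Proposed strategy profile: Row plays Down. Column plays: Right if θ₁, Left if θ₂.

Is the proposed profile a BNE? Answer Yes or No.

Yes

A profile is a BNE iff every type of every player is best-responding given beliefs about the other side.
Row plays Down: E[Down] = 0.2·(-4) + 0.8·(3) = 1.6; E[Up] = -4. Best-responding. ✓
Column (type θ₁), facing Down: Left gives 3, Right gives 8. Proposed Right is best. ✓
Column (type θ₂), facing Down: Left gives 10, Right gives 6. Proposed Left is best. ✓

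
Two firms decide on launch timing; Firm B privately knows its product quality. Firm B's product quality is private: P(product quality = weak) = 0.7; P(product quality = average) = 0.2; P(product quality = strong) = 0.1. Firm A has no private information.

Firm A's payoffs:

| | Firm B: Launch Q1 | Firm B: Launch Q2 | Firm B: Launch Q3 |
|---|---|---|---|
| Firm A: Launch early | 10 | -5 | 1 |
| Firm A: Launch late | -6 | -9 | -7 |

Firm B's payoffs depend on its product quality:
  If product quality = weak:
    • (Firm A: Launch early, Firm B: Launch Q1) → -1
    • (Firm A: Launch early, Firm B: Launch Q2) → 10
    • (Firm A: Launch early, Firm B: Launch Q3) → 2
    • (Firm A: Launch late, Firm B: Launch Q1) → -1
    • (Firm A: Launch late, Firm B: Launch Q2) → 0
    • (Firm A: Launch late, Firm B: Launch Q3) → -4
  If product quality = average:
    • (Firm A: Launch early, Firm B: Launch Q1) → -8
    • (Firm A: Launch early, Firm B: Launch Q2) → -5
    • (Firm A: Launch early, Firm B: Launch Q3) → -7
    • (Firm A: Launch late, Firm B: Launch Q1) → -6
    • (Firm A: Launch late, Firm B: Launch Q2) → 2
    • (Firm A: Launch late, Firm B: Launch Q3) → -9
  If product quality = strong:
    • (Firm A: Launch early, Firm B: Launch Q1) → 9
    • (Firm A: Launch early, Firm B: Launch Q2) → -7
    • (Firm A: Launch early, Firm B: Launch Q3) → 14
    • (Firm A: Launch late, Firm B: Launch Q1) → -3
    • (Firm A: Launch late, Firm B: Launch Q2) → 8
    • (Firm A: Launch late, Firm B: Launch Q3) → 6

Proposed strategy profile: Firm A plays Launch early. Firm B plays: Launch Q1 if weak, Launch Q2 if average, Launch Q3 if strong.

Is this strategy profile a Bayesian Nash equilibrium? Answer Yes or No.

Firm A plays Launch early: E[Launch early] = 0.7·(10) + 0.2·(-5) + 0.1·(1) = 6.1; E[Launch late] = -6.7. Best-responding. ✓
Firm B (product quality weak), facing Launch early: Launch Q1 gives -1, Launch Q2 gives 10, Launch Q3 gives 2. Proposed Launch Q1 is not best — profitable deviation exists. ✗
Firm B (product quality average), facing Launch early: Launch Q1 gives -8, Launch Q2 gives -5, Launch Q3 gives -7. Proposed Launch Q2 is best. ✓
Firm B (product quality strong), facing Launch early: Launch Q1 gives 9, Launch Q2 gives -7, Launch Q3 gives 14. Proposed Launch Q3 is best. ✓

No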